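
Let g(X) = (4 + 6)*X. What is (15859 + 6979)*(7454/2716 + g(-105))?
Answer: -16239793487/679 ≈ -2.3917e+7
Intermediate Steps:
g(X) = 10*X
(15859 + 6979)*(7454/2716 + g(-105)) = (15859 + 6979)*(7454/2716 + 10*(-105)) = 22838*(7454*(1/2716) - 1050) = 22838*(3727/1358 - 1050) = 22838*(-1422173/1358) = -16239793487/679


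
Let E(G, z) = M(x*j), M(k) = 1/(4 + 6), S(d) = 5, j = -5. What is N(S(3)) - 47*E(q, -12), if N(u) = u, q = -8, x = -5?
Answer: 3/10 ≈ 0.30000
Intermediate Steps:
M(k) = ⅒ (M(k) = 1/10 = ⅒)
E(G, z) = ⅒
N(S(3)) - 47*E(q, -12) = 5 - 47*⅒ = 5 - 47/10 = 3/10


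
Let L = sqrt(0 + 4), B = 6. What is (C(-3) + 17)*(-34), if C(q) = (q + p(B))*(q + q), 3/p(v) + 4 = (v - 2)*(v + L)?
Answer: -8177/7 ≈ -1168.1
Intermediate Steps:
L = 2 (L = sqrt(4) = 2)
p(v) = 3/(-4 + (-2 + v)*(2 + v)) (p(v) = 3/(-4 + (v - 2)*(v + 2)) = 3/(-4 + (-2 + v)*(2 + v)))
C(q) = 2*q*(3/28 + q) (C(q) = (q + 3/(-8 + 6**2))*(q + q) = (q + 3/(-8 + 36))*(2*q) = (q + 3/28)*(2*q) = (3/28 + q)*(2*q) = 2*q*(3/28 + q))
(C(-3) + 17)*(-34) = ((1/14)*(-3)*(3 + 28*(-3)) + 17)*(-34) = ((1/14)*(-3)*(3 - 84) + 17)*(-34) = ((1/14)*(-3)*(-81) + 17)*(-34) = (243/14 + 17)*(-34) = (481/14)*(-34) = -8177/7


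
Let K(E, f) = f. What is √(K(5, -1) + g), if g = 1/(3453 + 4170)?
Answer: I*√53354/231 ≈ 0.99993*I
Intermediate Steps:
g = 1/7623 ≈ 0.00013118
√(K(5, -1) + g) = √(-1 + 1/7623) = √(-7622/7623) = I*√53354/231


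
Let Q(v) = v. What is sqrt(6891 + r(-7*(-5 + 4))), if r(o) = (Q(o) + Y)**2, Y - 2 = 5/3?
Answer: sqrt(63043)/3 ≈ 83.695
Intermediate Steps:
Y = 11/3 (Y = 2 + 5/3 = 11/3 ≈ 3.6667)
r(o) = (11/3 + o)**2 (r(o) = (o + 11/3)**2 = (11/3 + o)**2)
sqrt(6891 + r(-7*(-5 + 4))) = sqrt(6891 + (11 + 3*(-7*(-5 + 4)))**2/9) = sqrt(6891 + (11 + 3*(-7*(-1)))**2/9) = sqrt(6891 + (11 + 3*7)**2/9) = sqrt(6891 + (11 + 21)**2/9) = sqrt(6891 + (1/9)*32**2) = sqrt(6891 + (1/9)*1024) = sqrt(6891 + 1024/9) = sqrt(63043/9) = sqrt(63043)/3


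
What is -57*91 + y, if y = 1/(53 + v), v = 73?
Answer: -653561/126 ≈ -5187.0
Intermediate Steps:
y = 1/126 (y = 1/(53 + 73) = 1/126 ≈ 0.0079365)
-57*91 + y = -57*91 + 1/126 = -5187 + 1/126 = -653561/126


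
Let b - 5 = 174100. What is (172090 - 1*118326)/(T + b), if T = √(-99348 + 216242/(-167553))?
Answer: 1568393465154660/5078975508163511 - 161292*I*√309903639978262/5078975508163511 ≈ 0.3088 - 0.00055905*I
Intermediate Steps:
b = 174105 (b = 5 + 174100 = 174105)
T = I*√309903639978262/55851 (T = √(-99348 + 216242*(-1/167553)) = √(-99348 - 216242/167553) = √(-16646271686/167553) = I*√309903639978262/55851 ≈ 315.2*I)
(172090 - 1*118326)/(T + b) = (172090 - 1*118326)/(I*√309903639978262/55851 + 174105) = (172090 - 118326)/(174105 + I*√309903639978262/55851) = 53764/(174105 + I*√309903639978262/55851)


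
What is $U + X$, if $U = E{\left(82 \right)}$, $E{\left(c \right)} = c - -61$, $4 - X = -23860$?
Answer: $24007$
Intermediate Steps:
$X = 23864$ ($X = 4 - -23860 = 4 + 23860 = 23864$)
$E{\left(c \right)} = 61 + c$ ($E{\left(c \right)} = c + 61 = 61 + c$)
$U = 143$ ($U = 61 + 82 = 143$)
$U + X = 143 + 23864 = 24007$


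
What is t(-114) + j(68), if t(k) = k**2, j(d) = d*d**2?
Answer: 327428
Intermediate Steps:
j(d) = d**3
t(-114) + j(68) = (-114)**2 + 68**3 = 12996 + 314432 = 327428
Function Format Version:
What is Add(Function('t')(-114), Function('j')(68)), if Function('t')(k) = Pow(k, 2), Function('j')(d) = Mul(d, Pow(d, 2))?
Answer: 327428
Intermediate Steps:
Function('j')(d) = Pow(d, 3)
Add(Function('t')(-114), Function('j')(68)) = Add(Pow(-114, 2), Pow(68, 3)) = Add(12996, 314432) = 327428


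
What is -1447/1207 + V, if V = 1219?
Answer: 1469886/1207 ≈ 1217.8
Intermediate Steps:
-1447/1207 + V = -1447/1207 + 1219 = 1469886/1207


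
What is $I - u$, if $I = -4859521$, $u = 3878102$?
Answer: $-8737623$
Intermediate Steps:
$I - u = -4859521 - 3878102 = -8737623$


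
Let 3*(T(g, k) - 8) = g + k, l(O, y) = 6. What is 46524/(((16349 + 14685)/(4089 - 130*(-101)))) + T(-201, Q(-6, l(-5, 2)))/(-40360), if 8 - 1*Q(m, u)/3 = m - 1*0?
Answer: 3233226646869/125253224 ≈ 25814.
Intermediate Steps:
Q(m, u) = 24 - 3*m (Q(m, u) = 24 - 3*(m - 1*0) = 24 - 3*(m + 0) = 24 - 3*m)
T(g, k) = 8 + g/3 + k/3 (T(g, k) = 8 + (g + k)/3 = 8 + (g/3 + k/3) = 8 + g/3 + k/3)
46524/(((16349 + 14685)/(4089 - 130*(-101)))) + T(-201, Q(-6, l(-5, 2)))/(-40360) = 46524/(((16349 + 14685)/(4089 - 130*(-101)))) + (8 + (⅓)*(-201) + (24 - 3*(-6))/3)/(-40360) = 46524/((31034/(4089 + 13130))) + (8 - 67 + (24 + 18)/3)*(-1/40360) = 46524/((31034/17219)) + (8 - 67 + (⅓)*42)*(-1/40360) = 46524/((31034*(1/17219))) + (8 - 67 + 14)*(-1/40360) = 46524/(31034/17219) - 45*(-1/40360) = 46524*(17219/31034) + 9/8072 = 400548378/15517 + 9/8072 = 3233226646869/125253224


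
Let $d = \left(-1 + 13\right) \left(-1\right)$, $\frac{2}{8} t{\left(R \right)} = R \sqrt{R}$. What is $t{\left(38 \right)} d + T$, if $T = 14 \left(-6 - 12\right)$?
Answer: $-252 - 1824 \sqrt{38} \approx -11496.0$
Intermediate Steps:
$T = -252$ ($T = 14 \left(-18\right) = -252$)
$t{\left(R \right)} = 4 R^{\frac{3}{2}}$ ($t{\left(R \right)} = 4 R \sqrt{R} = 4 R^{\frac{3}{2}}$)
$d = -12$ ($d = 12 \left(-1\right) = -12$)
$t{\left(38 \right)} d + T = 4 \cdot 38^{\frac{3}{2}} \left(-12\right) - 252 = 4 \cdot 38 \sqrt{38} \left(-12\right) - 252 = 152 \sqrt{38} \left(-12\right) - 252 = - 1824 \sqrt{38} - 252 = -252 - 1824 \sqrt{38}$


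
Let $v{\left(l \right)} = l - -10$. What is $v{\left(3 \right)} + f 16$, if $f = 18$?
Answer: $301$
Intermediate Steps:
$v{\left(l \right)} = 10 + l$ ($v{\left(l \right)} = l + 10 = 10 + l$)
$v{\left(3 \right)} + f 16 = \left(10 + 3\right) + 18 \cdot 16 = 13 + 288 = 301$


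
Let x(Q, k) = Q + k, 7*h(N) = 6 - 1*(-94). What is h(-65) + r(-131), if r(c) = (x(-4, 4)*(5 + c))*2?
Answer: 100/7 ≈ 14.286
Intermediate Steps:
h(N) = 100/7 (h(N) = (6 - 1*(-94))/7 = (6 + 94)/7 = (⅐)*100 = 100/7)
r(c) = 0 (r(c) = ((-4 + 4)*(5 + c))*2 = (0*(5 + c))*2 = 0*2 = 0)
h(-65) + r(-131) = 100/7 + 0 = 100/7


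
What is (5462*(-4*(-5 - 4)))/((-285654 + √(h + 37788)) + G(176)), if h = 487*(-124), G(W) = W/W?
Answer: -56168520696/81597659009 - 1966320*I*√226/81597659009 ≈ -0.68836 - 0.00036227*I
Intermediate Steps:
G(W) = 1
h = -60388
(5462*(-4*(-5 - 4)))/((-285654 + √(h + 37788)) + G(176)) = (5462*(-4*(-5 - 4)))/((-285654 + √(-60388 + 37788)) + 1) = (5462*(-4*(-9)))/((-285654 + √(-22600)) + 1) = (5462*36)/((-285654 + 10*I*√226) + 1) = 196632/(-285653 + 10*I*√226)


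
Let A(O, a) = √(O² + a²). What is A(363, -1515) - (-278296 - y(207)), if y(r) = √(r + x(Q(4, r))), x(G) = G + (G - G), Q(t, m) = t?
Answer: 278296 + √211 + 3*√269666 ≈ 2.7987e+5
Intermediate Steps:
x(G) = G (x(G) = G + 0 = G)
y(r) = √(4 + r) (y(r) = √(r + 4) = √(4 + r))
A(363, -1515) - (-278296 - y(207)) = √(363² + (-1515)²) - (-278296 - √(4 + 207)) = √(131769 + 2295225) - (-278296 - √211) = √2426994 + (278296 + √211) = 3*√269666 + (278296 + √211) = 278296 + √211 + 3*√269666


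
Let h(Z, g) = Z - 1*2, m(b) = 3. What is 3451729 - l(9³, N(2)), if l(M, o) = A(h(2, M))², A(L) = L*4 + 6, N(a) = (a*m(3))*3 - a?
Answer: 3451693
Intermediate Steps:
N(a) = 8*a (N(a) = (a*3)*3 - a = (3*a)*3 - a = 9*a - a = 8*a)
h(Z, g) = -2 + Z (h(Z, g) = Z - 2 = -2 + Z)
A(L) = 6 + 4*L (A(L) = 4*L + 6 = 6 + 4*L)
l(M, o) = 36 (l(M, o) = (6 + 4*(-2 + 2))² = (6 + 4*0)² = (6 + 0)² = 6² = 36)
3451729 - l(9³, N(2)) = 3451729 - 1*36 = 3451729 - 36 = 3451693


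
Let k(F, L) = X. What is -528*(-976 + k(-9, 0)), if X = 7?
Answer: 511632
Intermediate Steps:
k(F, L) = 7
-528*(-976 + k(-9, 0)) = -528*(-976 + 7) = -528*(-969) = 511632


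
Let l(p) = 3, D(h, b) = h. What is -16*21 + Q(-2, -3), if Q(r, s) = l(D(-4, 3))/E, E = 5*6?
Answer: -3359/10 ≈ -335.90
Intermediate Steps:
E = 30
Q(r, s) = ⅒ (Q(r, s) = 3/30 = 3*(1/30) = ⅒)
-16*21 + Q(-2, -3) = -16*21 + ⅒ = -336 + ⅒ = -3359/10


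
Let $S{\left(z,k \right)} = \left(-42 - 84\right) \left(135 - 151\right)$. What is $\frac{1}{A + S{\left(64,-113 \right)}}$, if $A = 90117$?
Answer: $\frac{1}{92133} \approx 1.0854 \cdot 10^{-5}$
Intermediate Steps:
$S{\left(z,k \right)} = 2016$ ($S{\left(z,k \right)} = \left(-126\right) \left(-16\right) = 2016$)
$\frac{1}{A + S{\left(64,-113 \right)}} = \frac{1}{90117 + 2016} = \frac{1}{92133}$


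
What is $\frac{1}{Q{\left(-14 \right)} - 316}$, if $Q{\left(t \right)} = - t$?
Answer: $- \frac{1}{302} \approx -0.0033113$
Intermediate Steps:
$\frac{1}{Q{\left(-14 \right)} - 316} = \frac{1}{\left(-1\right) \left(-14\right) - 316} = \frac{1}{14 - 316} = \frac{1}{-302} = - \frac{1}{302}$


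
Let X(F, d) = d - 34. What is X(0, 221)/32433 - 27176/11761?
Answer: -46273679/20076027 ≈ -2.3049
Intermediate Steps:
X(F, d) = -34 + d
X(0, 221)/32433 - 27176/11761 = (-34 + 221)/32433 - 27176/11761 = 187*(1/32433) - 27176*1/11761 = 187/32433 - 27176/11761 = -46273679/20076027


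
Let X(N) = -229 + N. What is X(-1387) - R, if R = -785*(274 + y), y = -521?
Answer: -195511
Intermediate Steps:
R = 193895 (R = -785*(274 - 521) = -785*(-247) = 193895)
X(-1387) - R = (-229 - 1387) - 1*193895 = -1616 - 193895 = -195511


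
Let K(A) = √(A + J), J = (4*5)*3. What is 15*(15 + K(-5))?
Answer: 225 + 15*√55 ≈ 336.24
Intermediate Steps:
J = 60 (J = 20*3 = 60)
K(A) = √(60 + A) (K(A) = √(A + 60) = √(60 + A))
15*(15 + K(-5)) = 15*(15 + √(60 - 5)) = 15*(15 + √55) = 225 + 15*√55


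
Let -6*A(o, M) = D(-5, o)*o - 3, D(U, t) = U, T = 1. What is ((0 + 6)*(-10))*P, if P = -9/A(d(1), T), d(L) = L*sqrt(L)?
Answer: 405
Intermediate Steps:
d(L) = L**(3/2)
A(o, M) = 1/2 + 5*o/6 (A(o, M) = -(-5*o - 3)/6 = -(-3 - 5*o)/6 = 1/2 + 5*o/6)
P = -27/4 (P = -9/(1/2 + 5*1**(3/2)/6) = -9/(1/2 + (5/6)*1) = -9/(1/2 + 5/6) = -9/4/3 = -9*3/4 = -27/4 ≈ -6.7500)
((0 + 6)*(-10))*P = ((0 + 6)*(-10))*(-27/4) = (6*(-10))*(-27/4) = -60*(-27/4) = 405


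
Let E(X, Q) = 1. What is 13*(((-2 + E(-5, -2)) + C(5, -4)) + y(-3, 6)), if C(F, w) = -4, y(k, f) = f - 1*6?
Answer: -65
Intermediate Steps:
y(k, f) = -6 + f (y(k, f) = f - 6 = -6 + f)
13*(((-2 + E(-5, -2)) + C(5, -4)) + y(-3, 6)) = 13*(((-2 + 1) - 4) + (-6 + 6)) = 13*((-1 - 4) + 0) = 13*(-5 + 0) = 13*(-5) = -65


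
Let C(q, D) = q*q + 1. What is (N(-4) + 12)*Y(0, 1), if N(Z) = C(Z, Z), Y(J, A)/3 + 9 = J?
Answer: -783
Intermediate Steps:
Y(J, A) = -27 + 3*J
C(q, D) = 1 + q² (C(q, D) = q² + 1 = 1 + q²)
N(Z) = 1 + Z²
(N(-4) + 12)*Y(0, 1) = ((1 + (-4)²) + 12)*(-27 + 3*0) = ((1 + 16) + 12)*(-27 + 0) = (17 + 12)*(-27) = 29*(-27) = -783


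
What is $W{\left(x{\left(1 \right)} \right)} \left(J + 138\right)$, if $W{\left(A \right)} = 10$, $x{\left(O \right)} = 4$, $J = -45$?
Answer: $930$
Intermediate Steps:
$W{\left(x{\left(1 \right)} \right)} \left(J + 138\right) = 10 \left(-45 + 138\right) = 10 \cdot 93 = 930$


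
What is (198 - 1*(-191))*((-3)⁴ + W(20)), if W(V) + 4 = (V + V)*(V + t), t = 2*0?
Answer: 341153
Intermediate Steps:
t = 0
W(V) = -4 + 2*V² (W(V) = -4 + (V + V)*(V + 0) = -4 + (2*V)*V = -4 + 2*V²)
(198 - 1*(-191))*((-3)⁴ + W(20)) = (198 - 1*(-191))*((-3)⁴ + (-4 + 2*20²)) = (198 + 191)*(81 + (-4 + 2*400)) = 389*(81 + (-4 + 800)) = 389*(81 + 796) = 389*877 = 341153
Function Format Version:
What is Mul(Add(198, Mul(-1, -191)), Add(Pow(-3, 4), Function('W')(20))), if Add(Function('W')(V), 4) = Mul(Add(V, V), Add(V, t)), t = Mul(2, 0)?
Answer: 341153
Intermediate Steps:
t = 0
Function('W')(V) = Add(-4, Mul(2, Pow(V, 2))) (Function('W')(V) = Add(-4, Mul(Add(V, V), Add(V, 0))) = Add(-4, Mul(Mul(2, V), V)) = Add(-4, Mul(2, Pow(V, 2))))
Mul(Add(198, Mul(-1, -191)), Add(Pow(-3, 4), Function('W')(20))) = Mul(Add(198, Mul(-1, -191)), Add(Pow(-3, 4), Add(-4, Mul(2, Pow(20, 2))))) = Mul(Add(198, 191), Add(81, Add(-4, Mul(2, 400)))) = Mul(389, Add(81, Add(-4, 800))) = Mul(389, Add(81, 796)) = Mul(389, 877) = 341153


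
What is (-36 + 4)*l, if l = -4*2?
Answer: 256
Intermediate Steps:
l = -8
(-36 + 4)*l = (-36 + 4)*(-8) = -32*(-8) = 256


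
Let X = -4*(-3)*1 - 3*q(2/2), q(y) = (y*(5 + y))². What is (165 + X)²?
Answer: 4761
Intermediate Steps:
q(y) = y²*(5 + y)²
X = -96 (X = -4*(-3)*1 - 3*(2/2)²*(5 + 2/2)² = 12*1 - 3*(2*(½))²*(5 + 2*(½))² = 12 - 3*1²*(5 + 1)² = 12 - 3*6² = 12 - 3*36 = 12 - 108 = -96)
(165 + X)² = (165 - 96)² = 69² = 4761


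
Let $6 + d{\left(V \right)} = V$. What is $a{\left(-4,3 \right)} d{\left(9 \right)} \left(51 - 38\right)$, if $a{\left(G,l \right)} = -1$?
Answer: $-39$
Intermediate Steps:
$d{\left(V \right)} = -6 + V$
$a{\left(-4,3 \right)} d{\left(9 \right)} \left(51 - 38\right) = - (-6 + 9) \left(51 - 38\right) = \left(-1\right) 3 \cdot 13 = \left(-3\right) 13 = -39$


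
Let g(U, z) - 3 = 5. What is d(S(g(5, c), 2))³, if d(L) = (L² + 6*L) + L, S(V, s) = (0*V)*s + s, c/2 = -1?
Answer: 5832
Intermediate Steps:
c = -2 (c = 2*(-1) = -2)
g(U, z) = 8 (g(U, z) = 3 + 5 = 8)
S(V, s) = s (S(V, s) = 0*s + s = 0 + s = s)
d(L) = L² + 7*L
d(S(g(5, c), 2))³ = (2*(7 + 2))³ = (2*9)³ = 18³ = 5832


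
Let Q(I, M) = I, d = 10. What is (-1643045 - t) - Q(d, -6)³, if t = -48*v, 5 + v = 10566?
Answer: -1137117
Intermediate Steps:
v = 10561 (v = -5 + 10566 = 10561)
t = -506928 (t = -48*10561 = -506928)
(-1643045 - t) - Q(d, -6)³ = (-1643045 - 1*(-506928)) - 1*10³ = (-1643045 + 506928) - 1*1000 = -1136117 - 1000 = -1137117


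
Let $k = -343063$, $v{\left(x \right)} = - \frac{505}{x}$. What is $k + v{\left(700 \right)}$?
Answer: $- \frac{48028921}{140} \approx -3.4306 \cdot 10^{5}$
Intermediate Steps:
$k + v{\left(700 \right)} = -343063 - \frac{505}{700} = -343063 - \frac{101}{140} = - \frac{48028921}{140}$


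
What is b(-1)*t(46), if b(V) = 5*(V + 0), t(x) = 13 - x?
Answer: 165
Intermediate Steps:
b(V) = 5*V
b(-1)*t(46) = (5*(-1))*(13 - 1*46) = -5*(13 - 46) = -5*(-33) = 165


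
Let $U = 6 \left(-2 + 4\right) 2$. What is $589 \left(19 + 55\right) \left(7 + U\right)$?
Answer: $1351166$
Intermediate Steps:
$U = 24$ ($U = 6 \cdot 2 \cdot 2 = 12 \cdot 2 = 24$)
$589 \left(19 + 55\right) \left(7 + U\right) = 589 \left(19 + 55\right) \left(7 + 24\right) = 589 \cdot 74 \cdot 31 = 589 \cdot 2294 = 1351166$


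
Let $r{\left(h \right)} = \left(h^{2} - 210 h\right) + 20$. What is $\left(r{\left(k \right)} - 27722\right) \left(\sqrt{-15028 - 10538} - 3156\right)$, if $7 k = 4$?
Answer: $\frac{4302454872}{49} - \frac{1363262 i \sqrt{25566}}{49} \approx 8.7805 \cdot 10^{7} - 4.4485 \cdot 10^{6} i$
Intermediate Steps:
$k = \frac{4}{7}$ ($k = \frac{1}{7} \cdot 4 = \frac{4}{7} \approx 0.57143$)
$r{\left(h \right)} = 20 + h^{2} - 210 h$
$\left(r{\left(k \right)} - 27722\right) \left(\sqrt{-15028 - 10538} - 3156\right) = \left(\left(20 + \left(\frac{4}{7}\right)^{2} - 120\right) - 27722\right) \left(\sqrt{-15028 - 10538} - 3156\right) = \left(\left(20 + \frac{16}{49} - 120\right) - 27722\right) \left(\sqrt{-25566} - 3156\right) = \left(- \frac{4884}{49} - 27722\right) \left(i \sqrt{25566} - 3156\right) = - \frac{1363262 \left(-3156 + i \sqrt{25566}\right)}{49} = \frac{4302454872}{49} - \frac{1363262 i \sqrt{25566}}{49}$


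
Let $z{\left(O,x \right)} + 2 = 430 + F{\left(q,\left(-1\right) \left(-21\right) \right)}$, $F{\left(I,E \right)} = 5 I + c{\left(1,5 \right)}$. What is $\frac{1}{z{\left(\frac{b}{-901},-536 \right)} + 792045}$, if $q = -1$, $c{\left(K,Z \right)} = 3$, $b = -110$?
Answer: $\frac{1}{792471} \approx 1.2619 \cdot 10^{-6}$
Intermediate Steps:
$F{\left(I,E \right)} = 3 + 5 I$ ($F{\left(I,E \right)} = 5 I + 3 = 3 + 5 I$)
$z{\left(O,x \right)} = 426$ ($z{\left(O,x \right)} = -2 + \left(430 + \left(3 + 5 \left(-1\right)\right)\right) = -2 + \left(430 + \left(3 - 5\right)\right) = -2 + \left(430 - 2\right) = -2 + 428 = 426$)
$\frac{1}{z{\left(\frac{b}{-901},-536 \right)} + 792045} = \frac{1}{426 + 792045} = \frac{1}{792471}$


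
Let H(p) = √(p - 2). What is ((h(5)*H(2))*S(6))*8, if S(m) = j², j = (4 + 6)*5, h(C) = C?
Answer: 0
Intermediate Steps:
H(p) = √(-2 + p)
j = 50 (j = 10*5 = 50)
S(m) = 2500 (S(m) = 50² = 2500)
((h(5)*H(2))*S(6))*8 = ((5*√(-2 + 2))*2500)*8 = ((5*√0)*2500)*8 = ((5*0)*2500)*8 = (0*2500)*8 = 0*8 = 0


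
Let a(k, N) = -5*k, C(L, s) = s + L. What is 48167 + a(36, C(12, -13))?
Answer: 47987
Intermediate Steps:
C(L, s) = L + s
48167 + a(36, C(12, -13)) = 48167 - 5*36 = 48167 - 180 = 47987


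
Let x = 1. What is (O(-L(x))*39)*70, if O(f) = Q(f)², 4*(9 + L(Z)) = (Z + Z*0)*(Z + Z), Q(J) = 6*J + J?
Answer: 19329765/2 ≈ 9.6649e+6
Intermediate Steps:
Q(J) = 7*J
L(Z) = -9 + Z²/2 (L(Z) = -9 + ((Z + Z*0)*(Z + Z))/4 = -9 + ((Z + 0)*(2*Z))/4 = -9 + (Z*(2*Z))/4 = -9 + (2*Z²)/4 = -9 + Z²/2)
O(f) = 49*f² (O(f) = (7*f)² = 49*f²)
(O(-L(x))*39)*70 = ((49*(-(-9 + (½)*1²))²)*39)*70 = ((49*(-(-9 + (½)*1))²)*39)*70 = ((49*(-(-9 + ½))²)*39)*70 = ((49*(-1*(-17/2))²)*39)*70 = ((49*(17/2)²)*39)*70 = ((49*(289/4))*39)*70 = ((14161/4)*39)*70 = (552279/4)*70 = 19329765/2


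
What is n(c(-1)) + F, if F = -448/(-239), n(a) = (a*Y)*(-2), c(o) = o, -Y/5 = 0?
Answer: 448/239 ≈ 1.8745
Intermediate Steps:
Y = 0 (Y = -5*0 = 0)
n(a) = 0 (n(a) = (a*0)*(-2) = 0*(-2) = 0)
F = 448/239 (F = -448*(-1/239) = 448/239 ≈ 1.8745)
n(c(-1)) + F = 0 + 448/239 = 448/239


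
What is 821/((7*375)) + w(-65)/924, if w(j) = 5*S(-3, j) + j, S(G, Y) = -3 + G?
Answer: 8083/38500 ≈ 0.20995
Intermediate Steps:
w(j) = -30 + j (w(j) = 5*(-3 - 3) + j = 5*(-6) + j = -30 + j)
821/((7*375)) + w(-65)/924 = 821/((7*375)) + (-30 - 65)/924 = 821/2625 - 95*1/924 = 821*(1/2625) - 95/924 = 821/2625 - 95/924 = 8083/38500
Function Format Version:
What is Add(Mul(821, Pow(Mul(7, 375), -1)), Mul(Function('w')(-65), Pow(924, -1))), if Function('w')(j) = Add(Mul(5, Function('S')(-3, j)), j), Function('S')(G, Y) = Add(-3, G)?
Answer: Rational(8083, 38500) ≈ 0.20995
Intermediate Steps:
Function('w')(j) = Add(-30, j) (Function('w')(j) = Add(Mul(5, Add(-3, -3)), j) = Add(Mul(5, -6), j) = Add(-30, j))
Add(Mul(821, Pow(Mul(7, 375), -1)), Mul(Function('w')(-65), Pow(924, -1))) = Add(Mul(821, Pow(Mul(7, 375), -1)), Mul(Add(-30, -65), Pow(924, -1))) = Add(Mul(821, Pow(2625, -1)), Mul(-95, Rational(1, 924))) = Add(Mul(821, Rational(1, 2625)), Rational(-95, 924)) = Add(Rational(821, 2625), Rational(-95, 924)) = Rational(8083, 38500)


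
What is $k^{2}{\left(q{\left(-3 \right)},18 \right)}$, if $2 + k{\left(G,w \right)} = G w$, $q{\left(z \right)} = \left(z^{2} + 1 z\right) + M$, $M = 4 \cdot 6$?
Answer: $289444$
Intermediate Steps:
$M = 24$
$q{\left(z \right)} = 24 + z + z^{2}$ ($q{\left(z \right)} = \left(z^{2} + 1 z\right) + 24 = \left(z^{2} + z\right) + 24 = \left(z + z^{2}\right) + 24 = 24 + z + z^{2}$)
$k{\left(G,w \right)} = -2 + G w$
$k^{2}{\left(q{\left(-3 \right)},18 \right)} = \left(-2 + \left(24 - 3 + \left(-3\right)^{2}\right) 18\right)^{2} = \left(-2 + \left(24 - 3 + 9\right) 18\right)^{2} = \left(-2 + 30 \cdot 18\right)^{2} = \left(-2 + 540\right)^{2} = 538^{2} = 289444$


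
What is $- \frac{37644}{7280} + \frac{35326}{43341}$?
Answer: $- \frac{343588831}{78880620} \approx -4.3558$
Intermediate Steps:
$- \frac{37644}{7280} + \frac{35326}{43341} = \left(-37644\right) \frac{1}{7280} + 35326 \cdot \frac{1}{43341} = - \frac{9411}{1820} + \frac{35326}{43341} = - \frac{343588831}{78880620}$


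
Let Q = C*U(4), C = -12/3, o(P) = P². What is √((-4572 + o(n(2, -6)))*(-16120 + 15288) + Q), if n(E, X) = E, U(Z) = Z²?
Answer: 8*√59383 ≈ 1949.5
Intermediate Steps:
C = -4 (C = -12*⅓ = -4)
Q = -64 (Q = -4*4² = -4*16 = -64)
√((-4572 + o(n(2, -6)))*(-16120 + 15288) + Q) = √((-4572 + 2²)*(-16120 + 15288) - 64) = √((-4572 + 4)*(-832) - 64) = √(-4568*(-832) - 64) = √(3800576 - 64) = √3800512 = 8*√59383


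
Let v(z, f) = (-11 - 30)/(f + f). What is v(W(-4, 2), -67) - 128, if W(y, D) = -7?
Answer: -17111/134 ≈ -127.69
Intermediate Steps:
v(z, f) = -41/(2*f) (v(z, f) = -41*1/(2*f) = -41/(2*f))
v(W(-4, 2), -67) - 128 = -41/2/(-67) - 128 = -41/2*(-1/67) - 128 = 41/134 - 128 = -17111/134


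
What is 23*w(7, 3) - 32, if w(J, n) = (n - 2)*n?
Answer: 37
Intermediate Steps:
w(J, n) = n*(-2 + n) (w(J, n) = (-2 + n)*n = n*(-2 + n))
23*w(7, 3) - 32 = 23*(3*(-2 + 3)) - 32 = 23*(3*1) - 32 = 23*3 - 32 = 69 - 32 = 37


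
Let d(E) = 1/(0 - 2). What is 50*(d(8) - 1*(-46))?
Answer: 2275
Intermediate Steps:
d(E) = -1/2 (d(E) = 1/(-2) = -1/2)
50*(d(8) - 1*(-46)) = 50*(-1/2 - 1*(-46)) = 50*(-1/2 + 46) = 50*(91/2) = 2275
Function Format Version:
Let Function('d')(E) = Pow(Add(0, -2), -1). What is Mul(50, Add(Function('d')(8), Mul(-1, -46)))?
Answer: 2275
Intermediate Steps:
Function('d')(E) = Rational(-1, 2) (Function('d')(E) = Pow(-2, -1) = Rational(-1, 2))
Mul(50, Add(Function('d')(8), Mul(-1, -46))) = Mul(50, Add(Rational(-1, 2), Mul(-1, -46))) = Mul(50, Add(Rational(-1, 2), 46)) = Mul(50, Rational(91, 2)) = 2275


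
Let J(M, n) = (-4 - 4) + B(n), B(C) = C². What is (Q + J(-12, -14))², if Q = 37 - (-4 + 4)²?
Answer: 50625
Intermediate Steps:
J(M, n) = -8 + n² (J(M, n) = (-4 - 4) + n² = -8 + n²)
Q = 37 (Q = 37 - 1*0² = 37 - 1*0 = 37 + 0 = 37)
(Q + J(-12, -14))² = (37 + (-8 + (-14)²))² = (37 + (-8 + 196))² = (37 + 188)² = 225² = 50625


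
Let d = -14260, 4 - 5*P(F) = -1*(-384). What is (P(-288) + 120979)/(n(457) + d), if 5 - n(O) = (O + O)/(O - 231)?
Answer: -13662039/1611272 ≈ -8.4790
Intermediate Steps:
n(O) = 5 - 2*O/(-231 + O) (n(O) = 5 - (O + O)/(O - 231) = 5 - 2*O/(-231 + O))
P(F) = -76 (P(F) = ⅘ - (-1)*(-384)/5 = ⅘ - ⅕*384 = ⅘ - 384/5 = -76)
(P(-288) + 120979)/(n(457) + d) = (-76 + 120979)/(3*(-385 + 457)/(-231 + 457) - 14260) = 120903/(3*72/226 - 14260) = 120903/(3*(1/226)*72 - 14260) = 120903/(108/113 - 14260) = 120903/(-1611272/113) = 120903*(-113/1611272) = -13662039/1611272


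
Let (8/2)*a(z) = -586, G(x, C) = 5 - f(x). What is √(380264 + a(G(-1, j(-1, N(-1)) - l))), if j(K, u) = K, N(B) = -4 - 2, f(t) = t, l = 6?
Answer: 7*√31030/2 ≈ 616.54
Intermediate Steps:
N(B) = -6
G(x, C) = 5 - x
a(z) = -293/2 (a(z) = (¼)*(-586) = -293/2)
√(380264 + a(G(-1, j(-1, N(-1)) - l))) = √(380264 - 293/2) = √(760235/2) = 7*√31030/2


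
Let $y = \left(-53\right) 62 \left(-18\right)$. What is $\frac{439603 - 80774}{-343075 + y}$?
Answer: $- \frac{358829}{283927} \approx -1.2638$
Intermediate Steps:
$y = 59148$ ($y = \left(-3286\right) \left(-18\right) = 59148$)
$\frac{439603 - 80774}{-343075 + y} = \frac{439603 - 80774}{-343075 + 59148} = \frac{358829}{-283927} = 358829 \left(- \frac{1}{283927}\right) = - \frac{358829}{283927}$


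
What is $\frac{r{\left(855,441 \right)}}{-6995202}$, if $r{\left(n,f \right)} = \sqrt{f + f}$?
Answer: $- \frac{7 \sqrt{2}}{2331734} \approx -4.2456 \cdot 10^{-6}$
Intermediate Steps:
$r{\left(n,f \right)} = \sqrt{2} \sqrt{f}$ ($r{\left(n,f \right)} = \sqrt{2 f} = \sqrt{2} \sqrt{f}$)
$\frac{r{\left(855,441 \right)}}{-6995202} = \frac{\sqrt{2} \sqrt{441}}{-6995202} = \sqrt{2} \cdot 21 \left(- \frac{1}{6995202}\right) = 21 \sqrt{2} \left(- \frac{1}{6995202}\right) = - \frac{7 \sqrt{2}}{2331734}$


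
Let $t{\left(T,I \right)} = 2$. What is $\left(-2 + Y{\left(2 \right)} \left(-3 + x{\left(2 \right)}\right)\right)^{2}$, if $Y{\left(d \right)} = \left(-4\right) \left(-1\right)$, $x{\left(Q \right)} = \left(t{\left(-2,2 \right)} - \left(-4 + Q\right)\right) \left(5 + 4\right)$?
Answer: $16900$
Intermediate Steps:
$x{\left(Q \right)} = 54 - 9 Q$ ($x{\left(Q \right)} = \left(2 - \left(-4 + Q\right)\right) \left(5 + 4\right) = \left(6 - Q\right) 9 = 54 - 9 Q$)
$Y{\left(d \right)} = 4$
$\left(-2 + Y{\left(2 \right)} \left(-3 + x{\left(2 \right)}\right)\right)^{2} = \left(-2 + 4 \left(-3 + \left(54 - 18\right)\right)\right)^{2} = \left(-2 + 4 \left(-3 + 36\right)\right)^{2} = \left(-2 + 4 \cdot 33\right)^{2} = \left(-2 + 132\right)^{2} = 130^{2} = 16900$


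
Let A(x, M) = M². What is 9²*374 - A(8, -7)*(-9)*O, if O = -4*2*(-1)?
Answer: 33822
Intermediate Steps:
O = 8 (O = -8*(-1) = 8)
9²*374 - A(8, -7)*(-9)*O = 9²*374 - (-7)²*(-9)*8 = 81*374 - 49*(-9)*8 = 30294 - (-441)*8 = 30294 - 1*(-3528) = 30294 + 3528 = 33822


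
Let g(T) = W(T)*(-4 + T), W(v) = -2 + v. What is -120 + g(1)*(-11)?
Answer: -153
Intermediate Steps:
g(T) = (-4 + T)*(-2 + T) (g(T) = (-2 + T)*(-4 + T) = (-4 + T)*(-2 + T))
-120 + g(1)*(-11) = -120 + ((-4 + 1)*(-2 + 1))*(-11) = -120 - 3*(-1)*(-11) = -120 + 3*(-11) = -120 - 33 = -153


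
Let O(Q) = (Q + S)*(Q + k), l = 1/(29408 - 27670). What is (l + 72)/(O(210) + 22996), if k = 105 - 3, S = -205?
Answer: 125137/42678328 ≈ 0.0029321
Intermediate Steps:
l = 1/1738 ≈ 0.00057537
k = 102
O(Q) = (-205 + Q)*(102 + Q) (O(Q) = (Q - 205)*(Q + 102) = (-205 + Q)*(102 + Q))
(l + 72)/(O(210) + 22996) = (1/1738 + 72)/((-20910 + 210² - 103*210) + 22996) = 125137/(1738*((-20910 + 44100 - 21630) + 22996)) = 125137/(1738*(1560 + 22996)) = (125137/1738)/24556 = (125137/1738)*(1/24556) = 125137/42678328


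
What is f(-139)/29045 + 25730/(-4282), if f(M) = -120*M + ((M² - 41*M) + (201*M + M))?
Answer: -344499223/62185345 ≈ -5.5399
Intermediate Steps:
f(M) = M² + 41*M (f(M) = -120*M + ((M² - 41*M) + 202*M) = -120*M + (M² + 161*M) = M² + 41*M)
f(-139)/29045 + 25730/(-4282) = -139*(41 - 139)/29045 + 25730/(-4282) = -139*(-98)*(1/29045) + 25730*(-1/4282) = 13622*(1/29045) - 12865/2141 = 13622/29045 - 12865/2141 = -344499223/62185345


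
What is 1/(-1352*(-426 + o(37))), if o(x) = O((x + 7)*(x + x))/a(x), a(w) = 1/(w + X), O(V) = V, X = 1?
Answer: -1/166704304 ≈ -5.9986e-9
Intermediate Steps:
a(w) = 1/(1 + w) (a(w) = 1/(w + 1) = 1/(1 + w))
o(x) = 2*x*(1 + x)*(7 + x) (o(x) = ((x + 7)*(x + x))/(1/(1 + x)) = ((7 + x)*(2*x))*(1 + x) = (2*x*(7 + x))*(1 + x) = 2*x*(1 + x)*(7 + x))
1/(-1352*(-426 + o(37))) = 1/(-1352*(-426 + 2*37*(1 + 37)*(7 + 37))) = 1/(-1352*(-426 + 2*37*38*44)) = 1/(-1352*(-426 + 123728)) = 1/(-1352*123302) = 1/(-166704304) = -1/166704304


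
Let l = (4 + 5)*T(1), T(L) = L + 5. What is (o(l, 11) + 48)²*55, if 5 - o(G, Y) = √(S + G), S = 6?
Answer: 157795 - 11660*√15 ≈ 1.1264e+5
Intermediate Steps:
T(L) = 5 + L
l = 54 (l = (4 + 5)*(5 + 1) = 9*6 = 54)
o(G, Y) = 5 - √(6 + G)
(o(l, 11) + 48)²*55 = ((5 - √(6 + 54)) + 48)²*55 = ((5 - √60) + 48)²*55 = ((5 - 2*√15) + 48)²*55 = (53 - 2*√15)²*55 = 55*(53 - 2*√15)²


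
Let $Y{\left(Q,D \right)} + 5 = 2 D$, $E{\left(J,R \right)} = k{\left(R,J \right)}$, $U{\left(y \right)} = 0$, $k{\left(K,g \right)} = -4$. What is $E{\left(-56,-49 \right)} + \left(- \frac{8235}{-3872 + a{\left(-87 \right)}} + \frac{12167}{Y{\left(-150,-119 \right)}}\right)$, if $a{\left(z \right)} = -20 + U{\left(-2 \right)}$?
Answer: $- \frac{49135883}{945756} \approx -51.954$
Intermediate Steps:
$a{\left(z \right)} = -20$ ($a{\left(z \right)} = -20 + 0 = -20$)
$E{\left(J,R \right)} = -4$
$Y{\left(Q,D \right)} = -5 + 2 D$
$E{\left(-56,-49 \right)} + \left(- \frac{8235}{-3872 + a{\left(-87 \right)}} + \frac{12167}{Y{\left(-150,-119 \right)}}\right) = -4 + \left(- \frac{8235}{-3872 - 20} + \frac{12167}{-5 + 2 \left(-119\right)}\right) = -4 + \left(- \frac{8235}{-3892} + \frac{12167}{-5 - 238}\right) = -4 + \left(\left(-8235\right) \left(- \frac{1}{3892}\right) + \frac{12167}{-243}\right) = -4 + \left(\frac{8235}{3892} + 12167 \left(- \frac{1}{243}\right)\right) = -4 + \left(\frac{8235}{3892} - \frac{12167}{243}\right) = -4 - \frac{45352859}{945756} = - \frac{49135883}{945756}$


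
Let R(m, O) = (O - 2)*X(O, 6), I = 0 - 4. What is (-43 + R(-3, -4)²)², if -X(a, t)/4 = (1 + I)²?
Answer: 2172771769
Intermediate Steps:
I = -4
X(a, t) = -36 (X(a, t) = -4*(1 - 4)² = -4*(-3)² = -4*9 = -36)
R(m, O) = 72 - 36*O (R(m, O) = (O - 2)*(-36) = (-2 + O)*(-36) = 72 - 36*O)
(-43 + R(-3, -4)²)² = (-43 + (72 - 36*(-4))²)² = (-43 + (72 + 144)²)² = (-43 + 216²)² = (-43 + 46656)² = 46613² = 2172771769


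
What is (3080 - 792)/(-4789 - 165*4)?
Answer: -2288/5449 ≈ -0.41989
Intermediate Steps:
(3080 - 792)/(-4789 - 165*4) = 2288/(-4789 - 660) = 2288/(-5449) = 2288*(-1/5449) = -2288/5449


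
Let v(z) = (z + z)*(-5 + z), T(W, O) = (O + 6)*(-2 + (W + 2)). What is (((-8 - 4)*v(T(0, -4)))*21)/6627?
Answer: 0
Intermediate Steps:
T(W, O) = W*(6 + O) (T(W, O) = (6 + O)*(-2 + (2 + W)) = (6 + O)*W = W*(6 + O))
v(z) = 2*z*(-5 + z) (v(z) = (2*z)*(-5 + z) = 2*z*(-5 + z))
(((-8 - 4)*v(T(0, -4)))*21)/6627 = (((-8 - 4)*(2*(0*(6 - 4))*(-5 + 0*(6 - 4))))*21)/6627 = (-24*0*2*(-5 + 0*2)*21)*(1/6627) = (-24*0*(-5 + 0)*21)*(1/6627) = (-24*0*(-5)*21)*(1/6627) = (-12*0*21)*(1/6627) = (0*21)*(1/6627) = 0*(1/6627) = 0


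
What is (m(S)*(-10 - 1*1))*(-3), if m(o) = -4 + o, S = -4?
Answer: -264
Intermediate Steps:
(m(S)*(-10 - 1*1))*(-3) = ((-4 - 4)*(-10 - 1*1))*(-3) = -8*(-10 - 1)*(-3) = -8*(-11)*(-3) = 88*(-3) = -264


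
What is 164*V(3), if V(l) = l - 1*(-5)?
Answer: 1312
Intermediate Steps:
V(l) = 5 + l (V(l) = l + 5 = 5 + l)
164*V(3) = 164*(5 + 3) = 164*8 = 1312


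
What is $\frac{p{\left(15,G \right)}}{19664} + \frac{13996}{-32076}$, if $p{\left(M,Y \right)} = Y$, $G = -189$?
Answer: $- \frac{70319927}{157685616} \approx -0.44595$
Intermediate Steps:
$\frac{p{\left(15,G \right)}}{19664} + \frac{13996}{-32076} = - \frac{189}{19664} + \frac{13996}{-32076} = \left(-189\right) \frac{1}{19664} + 13996 \left(- \frac{1}{32076}\right) = - \frac{189}{19664} - \frac{3499}{8019} = - \frac{70319927}{157685616}$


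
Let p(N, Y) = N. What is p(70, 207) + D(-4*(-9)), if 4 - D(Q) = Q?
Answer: 38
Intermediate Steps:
D(Q) = 4 - Q
p(70, 207) + D(-4*(-9)) = 70 + (4 - (-4)*(-9)) = 70 + (4 - 1*36) = 70 + (4 - 36) = 70 - 32 = 38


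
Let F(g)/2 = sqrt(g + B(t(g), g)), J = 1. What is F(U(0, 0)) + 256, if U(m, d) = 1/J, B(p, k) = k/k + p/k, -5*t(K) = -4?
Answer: 256 + 2*sqrt(70)/5 ≈ 259.35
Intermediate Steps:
t(K) = 4/5 (t(K) = -1/5*(-4) = 4/5)
B(p, k) = 1 + p/k
U(m, d) = 1 (U(m, d) = 1/1 = 1)
F(g) = 2*sqrt(g + (4/5 + g)/g) (F(g) = 2*sqrt(g + (g + 4/5)/g) = 2*sqrt(g + (4/5 + g)/g))
F(U(0, 0)) + 256 = 2*sqrt(25 + 20/1 + 25*1)/5 + 256 = 2*sqrt(25 + 20*1 + 25)/5 + 256 = 2*sqrt(25 + 20 + 25)/5 + 256 = 2*sqrt(70)/5 + 256 = 256 + 2*sqrt(70)/5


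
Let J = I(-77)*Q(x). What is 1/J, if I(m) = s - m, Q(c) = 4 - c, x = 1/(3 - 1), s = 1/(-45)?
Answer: 45/12124 ≈ 0.0037116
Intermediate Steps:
s = -1/45 ≈ -0.022222
x = 1/2 ≈ 0.50000
I(m) = -1/45 - m
J = 12124/45 (J = (-1/45 - 1*(-77))*(4 - 1*1/2) = (-1/45 + 77)*(4 - 1/2) = (3464/45)*(7/2) = 12124/45 ≈ 269.42)
1/J = 1/(12124/45) = 45/12124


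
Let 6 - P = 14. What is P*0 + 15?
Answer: 15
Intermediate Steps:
P = -8 (P = 6 - 1*14 = 6 - 14 = -8)
P*0 + 15 = -8*0 + 15 = 0 + 15 = 15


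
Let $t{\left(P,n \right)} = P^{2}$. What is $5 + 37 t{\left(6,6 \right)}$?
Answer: $1337$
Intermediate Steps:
$5 + 37 t{\left(6,6 \right)} = 5 + 37 \cdot 6^{2} = 5 + 37 \cdot 36 = 5 + 1332 = 1337$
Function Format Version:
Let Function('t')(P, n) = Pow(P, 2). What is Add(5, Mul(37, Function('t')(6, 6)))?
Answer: 1337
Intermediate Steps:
Add(5, Mul(37, Function('t')(6, 6))) = Add(5, Mul(37, Pow(6, 2))) = Add(5, Mul(37, 36)) = Add(5, 1332) = 1337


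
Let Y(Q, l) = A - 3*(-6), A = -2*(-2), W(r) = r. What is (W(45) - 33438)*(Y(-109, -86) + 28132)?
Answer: -940146522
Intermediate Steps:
A = 4
Y(Q, l) = 22 (Y(Q, l) = 4 - 3*(-6) = 4 + 18 = 22)
(W(45) - 33438)*(Y(-109, -86) + 28132) = (45 - 33438)*(22 + 28132) = -33393*28154 = -940146522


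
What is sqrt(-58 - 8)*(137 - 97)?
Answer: 40*I*sqrt(66) ≈ 324.96*I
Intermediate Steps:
sqrt(-58 - 8)*(137 - 97) = sqrt(-66)*40 = (I*sqrt(66))*40 = 40*I*sqrt(66)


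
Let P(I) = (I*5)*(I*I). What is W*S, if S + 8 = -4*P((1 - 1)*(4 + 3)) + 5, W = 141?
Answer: -423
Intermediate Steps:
P(I) = 5*I³ (P(I) = (5*I)*I² = 5*I³)
S = -3 (S = -8 + (-20*((1 - 1)*(4 + 3))³ + 5) = -8 + (-20*(0*7)³ + 5) = -8 + (-20*0³ + 5) = -8 + (-20*0 + 5) = -8 + (-4*0 + 5) = -8 + (0 + 5) = -8 + 5 = -3)
W*S = 141*(-3) = -423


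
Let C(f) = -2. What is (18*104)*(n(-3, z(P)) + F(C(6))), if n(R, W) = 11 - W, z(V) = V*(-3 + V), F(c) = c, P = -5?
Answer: -58032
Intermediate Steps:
(18*104)*(n(-3, z(P)) + F(C(6))) = (18*104)*((11 - (-5)*(-3 - 5)) - 2) = 1872*((11 - (-5)*(-8)) - 2) = 1872*((11 - 1*40) - 2) = 1872*((11 - 40) - 2) = 1872*(-29 - 2) = 1872*(-31) = -58032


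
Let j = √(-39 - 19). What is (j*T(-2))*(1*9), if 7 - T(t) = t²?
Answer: 27*I*√58 ≈ 205.63*I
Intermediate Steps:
j = I*√58 (j = √(-58) = I*√58 ≈ 7.6158*I)
T(t) = 7 - t²
(j*T(-2))*(1*9) = ((I*√58)*(7 - 1*(-2)²))*(1*9) = ((I*√58)*(7 - 1*4))*9 = ((I*√58)*(7 - 4))*9 = ((I*√58)*3)*9 = (3*I*√58)*9 = 27*I*√58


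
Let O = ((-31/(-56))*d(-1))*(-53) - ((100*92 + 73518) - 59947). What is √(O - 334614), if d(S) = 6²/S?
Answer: I*√69840442/14 ≈ 596.93*I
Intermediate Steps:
d(S) = 36/S
O = -304007/14 (O = ((-31/(-56))*(36/(-1)))*(-53) - ((100*92 + 73518) - 59947) = ((-31*(-1/56))*(36*(-1)))*(-53) - ((9200 + 73518) - 59947) = ((31/56)*(-36))*(-53) - (82718 - 59947) = -279/14*(-53) - 1*22771 = 14787/14 - 22771 = -304007/14 ≈ -21715.)
√(O - 334614) = √(-304007/14 - 334614) = √(-4988603/14) = I*√69840442/14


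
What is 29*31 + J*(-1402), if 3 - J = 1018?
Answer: 1423929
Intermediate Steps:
J = -1015 (J = 3 - 1*1018 = 3 - 1018 = -1015)
29*31 + J*(-1402) = 29*31 - 1015*(-1402) = 899 + 1423030 = 1423929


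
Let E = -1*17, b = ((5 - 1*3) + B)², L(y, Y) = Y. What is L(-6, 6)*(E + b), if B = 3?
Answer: 48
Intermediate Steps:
b = 25 (b = ((5 - 1*3) + 3)² = ((5 - 3) + 3)² = (2 + 3)² = 5² = 25)
E = -17
L(-6, 6)*(E + b) = 6*(-17 + 25) = 6*8 = 48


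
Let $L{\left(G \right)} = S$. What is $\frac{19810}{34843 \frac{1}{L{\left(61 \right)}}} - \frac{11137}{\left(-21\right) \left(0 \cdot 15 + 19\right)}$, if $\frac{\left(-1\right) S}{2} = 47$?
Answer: $- \frac{50706767}{1986051} \approx -25.531$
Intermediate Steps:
$S = -94$ ($S = \left(-2\right) 47 = -94$)
$L{\left(G \right)} = -94$
$\frac{19810}{34843 \frac{1}{L{\left(61 \right)}}} - \frac{11137}{\left(-21\right) \left(0 \cdot 15 + 19\right)} = \frac{19810}{34843 \frac{1}{-94}} - \frac{11137}{\left(-21\right) \left(0 \cdot 15 + 19\right)} = \frac{19810}{34843 \left(- \frac{1}{94}\right)} - \frac{11137}{\left(-21\right) \left(0 + 19\right)} = \frac{19810}{- \frac{34843}{94}} - \frac{11137}{\left(-21\right) 19} = 19810 \left(- \frac{94}{34843}\right) - \frac{11137}{-399} = - \frac{1862140}{34843} - - \frac{1591}{57} = - \frac{1862140}{34843} + \frac{1591}{57} = - \frac{50706767}{1986051}$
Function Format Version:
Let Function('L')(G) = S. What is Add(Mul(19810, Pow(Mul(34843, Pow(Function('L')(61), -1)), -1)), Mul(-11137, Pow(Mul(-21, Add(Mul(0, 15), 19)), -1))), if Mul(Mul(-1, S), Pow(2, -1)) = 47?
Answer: Rational(-50706767, 1986051) ≈ -25.531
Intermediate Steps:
S = -94 (S = Mul(-2, 47) = -94)
Function('L')(G) = -94
Add(Mul(19810, Pow(Mul(34843, Pow(Function('L')(61), -1)), -1)), Mul(-11137, Pow(Mul(-21, Add(Mul(0, 15), 19)), -1))) = Add(Mul(19810, Pow(Mul(34843, Pow(-94, -1)), -1)), Mul(-11137, Pow(Mul(-21, Add(Mul(0, 15), 19)), -1))) = Add(Mul(19810, Pow(Mul(34843, Rational(-1, 94)), -1)), Mul(-11137, Pow(Mul(-21, Add(0, 19)), -1))) = Add(Mul(19810, Pow(Rational(-34843, 94), -1)), Mul(-11137, Pow(Mul(-21, 19), -1))) = Add(Mul(19810, Rational(-94, 34843)), Mul(-11137, Pow(-399, -1))) = Add(Rational(-1862140, 34843), Mul(-11137, Rational(-1, 399))) = Add(Rational(-1862140, 34843), Rational(1591, 57)) = Rational(-50706767, 1986051)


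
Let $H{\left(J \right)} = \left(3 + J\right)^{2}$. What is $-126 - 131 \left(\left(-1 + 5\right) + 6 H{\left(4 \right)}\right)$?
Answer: $-39164$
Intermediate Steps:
$-126 - 131 \left(\left(-1 + 5\right) + 6 H{\left(4 \right)}\right) = -126 - 131 \left(\left(-1 + 5\right) + 6 \left(3 + 4\right)^{2}\right) = -126 - 131 \left(4 + 6 \cdot 7^{2}\right) = -126 - 131 \left(4 + 6 \cdot 49\right) = -126 - 131 \left(4 + 294\right) = -126 - 39038 = -39164$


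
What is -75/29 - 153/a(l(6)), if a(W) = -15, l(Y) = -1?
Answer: 1104/145 ≈ 7.6138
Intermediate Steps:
-75/29 - 153/a(l(6)) = -75/29 - 153/(-15) = -75*1/29 - 153*(-1/15) = -75/29 + 51/5 = 1104/145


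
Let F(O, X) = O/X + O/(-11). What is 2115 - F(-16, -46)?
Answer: 534639/253 ≈ 2113.2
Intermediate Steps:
F(O, X) = -O/11 + O/X (F(O, X) = O/X + O*(-1/11) = O/X - O/11 = -O/11 + O/X)
2115 - F(-16, -46) = 2115 - (-1/11*(-16) - 16/(-46)) = 2115 - (16/11 - 16*(-1/46)) = 2115 - (16/11 + 8/23) = 2115 - 1*456/253 = 2115 - 456/253 = 534639/253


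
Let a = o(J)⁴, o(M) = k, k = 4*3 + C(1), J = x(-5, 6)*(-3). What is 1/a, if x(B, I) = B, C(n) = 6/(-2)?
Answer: 1/6561 ≈ 0.00015242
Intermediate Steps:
C(n) = -3 (C(n) = 6*(-½) = -3)
J = 15 (J = -5*(-3) = 15)
k = 9 (k = 4*3 - 3 = 12 - 3 = 9)
o(M) = 9
a = 6561 (a = 9⁴ = 6561)
1/a = 1/6561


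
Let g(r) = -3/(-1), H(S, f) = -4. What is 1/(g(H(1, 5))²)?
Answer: ⅑ ≈ 0.11111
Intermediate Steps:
g(r) = 3 (g(r) = -3*(-1) = 3)
1/(g(H(1, 5))²) = 1/(3²) = 1/9 = ⅑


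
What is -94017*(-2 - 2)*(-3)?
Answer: -1128204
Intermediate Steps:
-94017*(-2 - 2)*(-3) = -(-376068)*(-3) = -94017*12 = -1128204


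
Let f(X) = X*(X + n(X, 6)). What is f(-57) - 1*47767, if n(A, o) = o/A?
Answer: -44512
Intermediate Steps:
f(X) = X*(X + 6/X)
f(-57) - 1*47767 = (6 + (-57)²) - 1*47767 = (6 + 3249) - 47767 = 3255 - 47767 = -44512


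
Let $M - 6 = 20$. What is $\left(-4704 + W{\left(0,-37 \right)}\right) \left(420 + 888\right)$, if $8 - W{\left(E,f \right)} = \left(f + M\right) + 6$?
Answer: $-6135828$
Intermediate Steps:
$M = 26$ ($M = 6 + 20 = 26$)
$W{\left(E,f \right)} = -24 - f$ ($W{\left(E,f \right)} = 8 - \left(\left(f + 26\right) + 6\right) = 8 - \left(\left(26 + f\right) + 6\right) = 8 - \left(32 + f\right) = -24 - f$)
$\left(-4704 + W{\left(0,-37 \right)}\right) \left(420 + 888\right) = \left(-4704 - -13\right) \left(420 + 888\right) = \left(-4704 + \left(-24 + 37\right)\right) 1308 = \left(-4704 + 13\right) 1308 = \left(-4691\right) 1308 = -6135828$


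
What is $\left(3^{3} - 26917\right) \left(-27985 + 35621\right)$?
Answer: $-205332040$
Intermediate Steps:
$\left(3^{3} - 26917\right) \left(-27985 + 35621\right) = \left(27 - 26917\right) 7636 = \left(-26890\right) 7636 = -205332040$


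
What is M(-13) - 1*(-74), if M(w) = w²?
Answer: 243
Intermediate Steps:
M(-13) - 1*(-74) = (-13)² - 1*(-74) = 169 + 74 = 243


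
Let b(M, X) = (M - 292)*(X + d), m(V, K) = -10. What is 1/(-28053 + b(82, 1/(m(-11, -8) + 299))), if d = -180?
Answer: 289/2816673 ≈ 0.00010260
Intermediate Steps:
b(M, X) = (-292 + M)*(-180 + X) (b(M, X) = (M - 292)*(X - 180) = (-292 + M)*(-180 + X))
1/(-28053 + b(82, 1/(m(-11, -8) + 299))) = 1/(-28053 + (52560 - 292/(-10 + 299) - 180*82 + 82/(-10 + 299))) = 1/(-28053 + (52560 - 292/289 - 14760 + 82/289)) = 1/(-28053 + 10923990/289) = 1/(2816673/289) = 289/2816673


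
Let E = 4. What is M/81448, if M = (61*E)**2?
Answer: 7442/10181 ≈ 0.73097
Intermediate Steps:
M = 59536 (M = (61*4)**2 = 244**2 = 59536)
M/81448 = 59536/81448 = 59536*(1/81448) = 7442/10181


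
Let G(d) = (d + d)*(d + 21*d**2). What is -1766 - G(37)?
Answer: -2131930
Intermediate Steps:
G(d) = 2*d*(d + 21*d**2) (G(d) = (2*d)*(d + 21*d**2) = 2*d*(d + 21*d**2))
-1766 - G(37) = -1766 - 37**2*(2 + 42*37) = -1766 - 1369*(2 + 1554) = -1766 - 1369*1556 = -1766 - 1*2130164 = -1766 - 2130164 = -2131930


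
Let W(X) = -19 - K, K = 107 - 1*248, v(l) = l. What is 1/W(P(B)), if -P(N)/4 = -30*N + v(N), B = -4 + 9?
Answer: 1/122 ≈ 0.0081967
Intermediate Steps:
B = 5
K = -141 (K = 107 - 248 = -141)
P(N) = 116*N (P(N) = -4*(-30*N + N) = -(-116)*N = 116*N)
W(X) = 122 (W(X) = -19 - 1*(-141) = -19 + 141 = 122)
1/W(P(B)) = 1/122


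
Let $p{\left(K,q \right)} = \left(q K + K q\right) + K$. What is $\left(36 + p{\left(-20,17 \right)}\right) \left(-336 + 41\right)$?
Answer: $195880$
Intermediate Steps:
$p{\left(K,q \right)} = K + 2 K q$ ($p{\left(K,q \right)} = \left(K q + K q\right) + K = 2 K q + K = K + 2 K q$)
$\left(36 + p{\left(-20,17 \right)}\right) \left(-336 + 41\right) = \left(36 - 20 \left(1 + 2 \cdot 17\right)\right) \left(-336 + 41\right) = \left(36 - 20 \left(1 + 34\right)\right) \left(-295\right) = \left(36 - 700\right) \left(-295\right) = \left(-664\right) \left(-295\right) = 195880$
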